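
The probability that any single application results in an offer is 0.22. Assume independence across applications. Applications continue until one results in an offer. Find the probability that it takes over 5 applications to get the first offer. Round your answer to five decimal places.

0.28872

Y = number of applications to the first success; geometric, p = 0.22.
P(Y > 5) = P(first 5 all fail) = (1−p)^5 = 0.2887174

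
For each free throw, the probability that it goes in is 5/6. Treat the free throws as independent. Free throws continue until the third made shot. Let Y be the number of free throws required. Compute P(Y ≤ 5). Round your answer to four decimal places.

0.9645

Finishing within 5 free throws ⇔ at least 3 successes in the first 5. With X ~ Binomial(5, 0.833333), P(Y ≤ 5) = 1 − P(X ≤ 2).
  k=0: C(5,0)·0.833333^0·0.166667^5 = 0.000129
  k=1: C(5,1)·0.833333^1·0.166667^4 = 0.003215
  k=2: C(5,2)·0.833333^2·0.166667^3 = 0.032150
1 − 0.035494 = 0.964506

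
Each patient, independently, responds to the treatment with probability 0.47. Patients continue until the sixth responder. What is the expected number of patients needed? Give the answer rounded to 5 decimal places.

12.76596

Y = total patients until the sixth success; negative binomial with r=6, p=0.47.
E[Y] = r / p = 6 / 0.47 = 12.7659574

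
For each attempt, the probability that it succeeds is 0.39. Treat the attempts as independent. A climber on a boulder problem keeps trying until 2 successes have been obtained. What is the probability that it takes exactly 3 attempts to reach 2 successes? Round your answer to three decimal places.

Y = trial on which the second success occurs; negative binomial, r=2, p=0.39.
P(Y=3) = C(2,1) · p^2 · (1−p)^1
= 2 · 0.1521 · 0.61 = 0.18556

0.186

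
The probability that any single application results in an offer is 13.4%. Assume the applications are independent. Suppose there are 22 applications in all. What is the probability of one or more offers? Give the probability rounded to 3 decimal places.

P(at least one) = 1 − P(none) = 1 − (1 − 0.134)^22
= 1 − 0.04221 = 0.95779

0.958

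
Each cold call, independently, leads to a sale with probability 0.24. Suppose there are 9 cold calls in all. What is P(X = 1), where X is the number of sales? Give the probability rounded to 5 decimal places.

X ~ Binomial(n=9, p=0.24).
P(X=1) = C(9,1) · p^1 · (1−p)^8
= 9 · 0.24 · 0.1113 = 0.2404155

0.24042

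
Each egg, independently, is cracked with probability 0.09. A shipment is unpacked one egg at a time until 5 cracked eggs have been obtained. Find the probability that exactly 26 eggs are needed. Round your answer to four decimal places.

0.0103

Y = trial on which the fifth success occurs; negative binomial, r=5, p=0.09.
P(Y=26) = C(25,4) · p^5 · (1−p)^21
= 12650 · 5.9049e-06 · 0.138 = 0.010308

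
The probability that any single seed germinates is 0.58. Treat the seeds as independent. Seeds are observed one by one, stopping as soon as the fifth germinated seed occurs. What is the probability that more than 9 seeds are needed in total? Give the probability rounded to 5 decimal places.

Needing more than 9 seeds ⇔ fewer than 5 successes in the first 9. With X ~ Binomial(9, 0.58), P(Y > 9) = P(X ≤ 4).
  k=0: C(9,0)·0.58^0·0.42^9 = 0.0004067
  k=1: C(9,1)·0.58^1·0.42^8 = 0.0050543
  k=2: C(9,2)·0.58^2·0.42^7 = 0.0279192
  k=3: C(9,3)·0.58^3·0.42^6 = 0.0899620
  k=4: C(9,4)·0.58^4·0.42^5 = 0.1863498
P(X ≤ 4) = 0.3096920

0.30969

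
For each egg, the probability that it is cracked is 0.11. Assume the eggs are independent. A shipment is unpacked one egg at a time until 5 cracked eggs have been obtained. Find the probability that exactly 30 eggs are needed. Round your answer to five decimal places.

0.02077

Y = trial on which the fifth success occurs; negative binomial, r=5, p=0.11.
P(Y=30) = C(29,4) · p^5 · (1−p)^25
= 23751 · 1.6105e-05 · 0.054294 = 0.0207680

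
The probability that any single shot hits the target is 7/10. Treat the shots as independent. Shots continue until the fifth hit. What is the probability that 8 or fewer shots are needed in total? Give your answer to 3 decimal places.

0.806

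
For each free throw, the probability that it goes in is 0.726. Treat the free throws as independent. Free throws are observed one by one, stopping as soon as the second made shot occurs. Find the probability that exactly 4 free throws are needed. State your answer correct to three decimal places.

Y = trial on which the second success occurs; negative binomial, r=2, p=0.726.
P(Y=4) = C(3,1) · p^2 · (1−p)^2
= 3 · 0.52708 · 0.075076 = 0.11871

0.119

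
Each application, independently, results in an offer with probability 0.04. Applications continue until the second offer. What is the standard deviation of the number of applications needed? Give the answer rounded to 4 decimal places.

Y = total applications until the second success; negative binomial with r=2, p=0.04.
SD(Y) = √[r(1−p)/p²] = √(1200.000000) = 34.641016

34.6410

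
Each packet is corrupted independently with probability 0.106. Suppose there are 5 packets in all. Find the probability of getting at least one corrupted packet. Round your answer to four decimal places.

P(at least one) = 1 − P(none) = 1 − (1 − 0.106)^5
= 1 − 0.571068 = 0.428932

0.4289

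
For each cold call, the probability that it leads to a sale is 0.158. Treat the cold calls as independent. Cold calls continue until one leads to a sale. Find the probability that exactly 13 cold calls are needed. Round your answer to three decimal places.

Geometric (trials to first success), p = 0.158.
P(Y = 13) = (1−p)^12 · p = 0.12698 · 0.158 = 0.02006

0.020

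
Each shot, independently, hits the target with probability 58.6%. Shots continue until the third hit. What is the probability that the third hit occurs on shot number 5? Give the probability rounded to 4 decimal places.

Y = trial on which the third success occurs; negative binomial, r=3, p=0.586.
P(Y=5) = C(4,2) · p^3 · (1−p)^2
= 6 · 0.20123 · 0.1714 = 0.206940

0.2069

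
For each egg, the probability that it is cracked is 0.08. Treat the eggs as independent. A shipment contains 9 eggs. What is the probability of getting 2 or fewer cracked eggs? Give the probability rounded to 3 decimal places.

X ~ Binomial(9, 0.08); P(X ≤ 2) = Σ C(9,k) p^k (1−p)^(9−k) over k:
  k=0: C(9,0)·0.08^0·0.92^9 = 0.47216
  k=1: C(9,1)·0.08^1·0.92^8 = 0.36952
  k=2: C(9,2)·0.08^2·0.92^7 = 0.12853
Total = 0.97021

0.970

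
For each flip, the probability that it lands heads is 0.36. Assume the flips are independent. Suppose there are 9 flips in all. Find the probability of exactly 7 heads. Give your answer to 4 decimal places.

0.0116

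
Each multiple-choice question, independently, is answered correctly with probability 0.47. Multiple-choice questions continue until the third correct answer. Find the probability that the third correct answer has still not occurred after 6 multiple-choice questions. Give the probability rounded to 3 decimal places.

Needing more than 6 multiple-choice questions ⇔ fewer than 3 successes in the first 6. With X ~ Binomial(6, 0.47), P(Y > 6) = P(X ≤ 2).
  k=0: C(6,0)·0.47^0·0.53^6 = 0.02216
  k=1: C(6,1)·0.47^1·0.53^5 = 0.11793
  k=2: C(6,2)·0.47^2·0.53^4 = 0.26145
P(X ≤ 2) = 0.40155

0.402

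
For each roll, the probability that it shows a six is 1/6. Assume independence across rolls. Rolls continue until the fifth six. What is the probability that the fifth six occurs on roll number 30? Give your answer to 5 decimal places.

0.03202

Y = trial on which the fifth success occurs; negative binomial, r=5, p=0.166667.
P(Y=30) = C(29,4) · p^5 · (1−p)^25
= 23751 · 0.0001286 · 0.010483 = 0.0320180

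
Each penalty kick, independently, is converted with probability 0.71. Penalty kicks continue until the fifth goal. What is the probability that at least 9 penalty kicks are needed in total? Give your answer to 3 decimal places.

Needing more than 8 penalty kicks ⇔ fewer than 5 successes in the first 8. With X ~ Binomial(8, 0.71), P(Y > 8) = P(X ≤ 4).
  k=0: C(8,0)·0.71^0·0.29^8 = 0.00005
  k=1: C(8,1)·0.71^1·0.29^7 = 0.00098
  k=2: C(8,2)·0.71^2·0.29^6 = 0.00840
  k=3: C(8,3)·0.71^3·0.29^5 = 0.04111
  k=4: C(8,4)·0.71^4·0.29^4 = 0.12581
P(X ≤ 4) = 0.17635

0.176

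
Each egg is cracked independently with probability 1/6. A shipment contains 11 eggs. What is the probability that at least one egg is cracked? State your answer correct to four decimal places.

P(at least one) = 1 − P(none) = 1 − (1 − 0.166667)^11
= 1 − 0.134588 = 0.865412

0.8654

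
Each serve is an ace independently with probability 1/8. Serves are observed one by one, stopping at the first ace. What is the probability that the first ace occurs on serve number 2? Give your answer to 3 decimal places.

Geometric (trials to first success), p = 0.125.
P(Y = 2) = (1−p)^1 · p = 0.875 · 0.125 = 0.10938

0.109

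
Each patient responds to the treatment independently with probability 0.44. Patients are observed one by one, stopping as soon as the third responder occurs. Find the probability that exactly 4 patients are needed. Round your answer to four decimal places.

0.1431

Y = trial on which the third success occurs; negative binomial, r=3, p=0.44.
P(Y=4) = C(3,2) · p^3 · (1−p)^1
= 3 · 0.085184 · 0.56 = 0.143109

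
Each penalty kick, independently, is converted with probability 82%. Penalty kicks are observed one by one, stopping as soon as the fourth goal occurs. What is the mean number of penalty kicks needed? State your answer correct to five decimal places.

Y = total penalty kicks until the fourth success; negative binomial with r=4, p=0.82.
E[Y] = r / p = 4 / 0.82 = 4.8780488

4.87805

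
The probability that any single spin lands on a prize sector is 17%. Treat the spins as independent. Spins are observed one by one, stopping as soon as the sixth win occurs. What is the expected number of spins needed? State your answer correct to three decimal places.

Y = total spins until the sixth success; negative binomial with r=6, p=0.17.
E[Y] = r / p = 6 / 0.17 = 35.29412

35.294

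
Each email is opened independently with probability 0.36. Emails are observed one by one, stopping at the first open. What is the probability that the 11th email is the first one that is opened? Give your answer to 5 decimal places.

0.00415

Geometric (trials to first success), p = 0.36.
P(Y = 11) = (1−p)^10 · p = 0.011529 · 0.36 = 0.0041505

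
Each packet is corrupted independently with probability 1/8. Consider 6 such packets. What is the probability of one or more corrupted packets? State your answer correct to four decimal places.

P(at least one) = 1 − P(none) = 1 − (1 − 0.125)^6
= 1 − 0.448795 = 0.551205

0.5512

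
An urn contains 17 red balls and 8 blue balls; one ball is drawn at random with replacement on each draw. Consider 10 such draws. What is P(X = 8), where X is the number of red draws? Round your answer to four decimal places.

0.2107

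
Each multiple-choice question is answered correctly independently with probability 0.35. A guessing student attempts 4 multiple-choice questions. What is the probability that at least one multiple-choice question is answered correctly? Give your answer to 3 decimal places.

P(at least one) = 1 − P(none) = 1 − (1 − 0.35)^4
= 1 − 0.17851 = 0.82149

0.821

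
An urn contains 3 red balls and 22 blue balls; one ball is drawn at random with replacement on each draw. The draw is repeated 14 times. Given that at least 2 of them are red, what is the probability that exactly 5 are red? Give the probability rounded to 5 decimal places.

X ~ Binomial(14, 0.12). Want P(X=5 | X≥2) = P(X=5) / P(X≥2).
P(X=5) = C(14,5)·0.12^5·0.88^9 = 0.0157657
P(X≥2) = 1 − 0.1670157 − 0.3188482 = 0.5141360
Ratio = 0.0157657 / 0.5141360 = 0.0306645

0.03066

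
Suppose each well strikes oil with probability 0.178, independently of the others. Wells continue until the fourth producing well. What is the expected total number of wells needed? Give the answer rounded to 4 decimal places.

Y = total wells until the fourth success; negative binomial with r=4, p=0.178.
E[Y] = r / p = 4 / 0.178 = 22.471910

22.4719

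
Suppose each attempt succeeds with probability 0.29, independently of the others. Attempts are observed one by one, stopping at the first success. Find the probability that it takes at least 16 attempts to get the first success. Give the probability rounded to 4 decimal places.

Y = number of attempts to the first success; geometric, p = 0.29.
P(Y > 15) = P(first 15 all fail) = (1−p)^15 = 0.005873

0.0059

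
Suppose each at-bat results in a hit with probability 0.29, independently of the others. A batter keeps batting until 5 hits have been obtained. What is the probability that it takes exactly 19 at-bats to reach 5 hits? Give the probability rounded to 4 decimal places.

Y = trial on which the fifth success occurs; negative binomial, r=5, p=0.29.
P(Y=19) = C(18,4) · p^5 · (1−p)^14
= 3060 · 0.0020511 · 0.0082721 = 0.051919

0.0519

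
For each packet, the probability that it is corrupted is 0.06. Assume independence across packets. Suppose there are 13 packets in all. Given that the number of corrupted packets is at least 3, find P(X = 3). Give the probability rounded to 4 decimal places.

X ~ Binomial(13, 0.06). Want P(X=3 | X≥3) = P(X=3) / P(X≥3).
P(X=3) = C(13,3)·0.06^3·0.94^10 = 0.033273
P(X≥3) = 1 − 0.447365 − 0.371218 − 0.142169 = 0.039249
Ratio = 0.033273 / 0.039249 = 0.847764

0.8478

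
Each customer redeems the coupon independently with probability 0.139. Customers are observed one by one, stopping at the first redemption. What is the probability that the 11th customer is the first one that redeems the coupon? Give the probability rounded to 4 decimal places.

Geometric (trials to first success), p = 0.139.
P(Y = 11) = (1−p)^10 · p = 0.22389 · 0.139 = 0.031120

0.0311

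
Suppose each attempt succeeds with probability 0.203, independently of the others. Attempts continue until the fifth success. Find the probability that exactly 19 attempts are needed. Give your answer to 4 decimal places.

Y = trial on which the fifth success occurs; negative binomial, r=5, p=0.203.
P(Y=19) = C(18,4) · p^5 · (1−p)^14
= 3060 · 0.00034473 · 0.041727 = 0.044017

0.0440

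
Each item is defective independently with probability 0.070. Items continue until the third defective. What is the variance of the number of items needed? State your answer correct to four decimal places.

569.3878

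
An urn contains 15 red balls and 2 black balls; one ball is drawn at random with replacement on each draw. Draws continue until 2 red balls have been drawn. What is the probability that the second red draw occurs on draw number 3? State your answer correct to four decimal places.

Y = trial on which the second success occurs; negative binomial, r=2, p=0.882353.
P(Y=3) = C(2,1) · p^2 · (1−p)^1
= 2 · 0.77855 · 0.11765 = 0.183187

0.1832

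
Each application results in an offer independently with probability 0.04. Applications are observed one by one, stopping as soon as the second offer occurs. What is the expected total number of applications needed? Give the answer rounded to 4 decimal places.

Y = total applications until the second success; negative binomial with r=2, p=0.04.
E[Y] = r / p = 2 / 0.04 = 50.000000

50.0000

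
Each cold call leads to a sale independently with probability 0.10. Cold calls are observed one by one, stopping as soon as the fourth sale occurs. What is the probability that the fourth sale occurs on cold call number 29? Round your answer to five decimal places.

0.02352

Y = trial on which the fourth success occurs; negative binomial, r=4, p=0.10.
P(Y=29) = C(28,3) · p^4 · (1−p)^25
= 3276 · 0.0001 · 0.07179 = 0.0235183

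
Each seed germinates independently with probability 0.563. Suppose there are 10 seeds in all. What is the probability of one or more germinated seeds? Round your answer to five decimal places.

P(at least one) = 1 − P(none) = 1 − (1 − 0.563)^10
= 1 − 0.0002540 = 0.9997460

0.99975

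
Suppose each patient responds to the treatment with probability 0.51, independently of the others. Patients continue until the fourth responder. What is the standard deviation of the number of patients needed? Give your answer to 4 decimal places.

2.7451

Y = total patients until the fourth success; negative binomial with r=4, p=0.51.
SD(Y) = √[r(1−p)/p²] = √(7.535563) = 2.745098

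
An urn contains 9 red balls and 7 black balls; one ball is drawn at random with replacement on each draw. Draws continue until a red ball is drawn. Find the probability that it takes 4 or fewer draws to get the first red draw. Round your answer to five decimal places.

Y = number of draws to the first success; geometric, p = 0.5625.
P(Y ≤ 4) = 1 − (1−p)^4 = 1 − 0.0366364 = 0.9633636

0.96336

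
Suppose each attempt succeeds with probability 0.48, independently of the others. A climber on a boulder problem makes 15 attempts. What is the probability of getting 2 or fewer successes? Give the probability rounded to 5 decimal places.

X ~ Binomial(15, 0.48); P(X ≤ 2) = Σ C(15,k) p^k (1−p)^(15−k) over k:
  k=0: C(15,0)·0.48^0·0.52^15 = 0.0000550
  k=1: C(15,1)·0.48^1·0.52^14 = 0.0007610
  k=2: C(15,2)·0.48^2·0.52^13 = 0.0049172
Total = 0.0057331

0.00573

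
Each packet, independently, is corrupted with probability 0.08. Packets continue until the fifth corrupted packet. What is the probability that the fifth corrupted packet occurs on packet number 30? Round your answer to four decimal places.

0.0097

Y = trial on which the fifth success occurs; negative binomial, r=5, p=0.08.
P(Y=30) = C(29,4) · p^5 · (1−p)^25
= 23751 · 3.2768e-06 · 0.12436 = 0.009679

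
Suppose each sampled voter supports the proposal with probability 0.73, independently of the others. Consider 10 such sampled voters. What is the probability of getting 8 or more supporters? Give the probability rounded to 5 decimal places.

X ~ Binomial(10, 0.73); P(X ≥ 8) = Σ C(10,k) p^k (1−p)^(10−k) over k:
  k=8: C(10,8)·0.73^8·0.27^2 = 0.2645592
  k=9: C(10,9)·0.73^9·0.27^1 = 0.1589533
  k=10: C(10,10)·0.73^10·0.27^0 = 0.0429763
Total = 0.4664888

0.46649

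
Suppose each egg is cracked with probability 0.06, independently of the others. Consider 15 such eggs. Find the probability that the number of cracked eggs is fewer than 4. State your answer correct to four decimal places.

0.9896

X ~ Binomial(15, 0.06); P(X ≤ 3) = Σ C(15,k) p^k (1−p)^(15−k) over k:
  k=0: C(15,0)·0.06^0·0.94^15 = 0.395292
  k=1: C(15,1)·0.06^1·0.94^14 = 0.378471
  k=2: C(15,2)·0.06^2·0.94^13 = 0.169104
  k=3: C(15,3)·0.06^3·0.94^12 = 0.046773
Total = 0.989640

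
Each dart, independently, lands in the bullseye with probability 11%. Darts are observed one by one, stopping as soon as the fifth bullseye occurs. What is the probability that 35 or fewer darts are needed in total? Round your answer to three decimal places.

0.340

Finishing within 35 darts ⇔ at least 5 successes in the first 35. With X ~ Binomial(35, 0.11), P(Y ≤ 35) = 1 − P(X ≤ 4).
  k=0: C(35,0)·0.11^0·0.89^35 = 0.01693
  k=1: C(35,1)·0.11^1·0.89^34 = 0.07324
  k=2: C(35,2)·0.11^2·0.89^33 = 0.15388
  k=3: C(35,3)·0.11^3·0.89^32 = 0.20920
  k=4: C(35,4)·0.11^4·0.89^31 = 0.20685
1 − 0.66010 = 0.33990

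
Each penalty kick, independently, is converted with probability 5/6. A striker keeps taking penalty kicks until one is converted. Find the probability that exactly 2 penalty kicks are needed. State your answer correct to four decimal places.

Geometric (trials to first success), p = 0.833333.
P(Y = 2) = (1−p)^1 · p = 0.16667 · 0.833333 = 0.138889

0.1389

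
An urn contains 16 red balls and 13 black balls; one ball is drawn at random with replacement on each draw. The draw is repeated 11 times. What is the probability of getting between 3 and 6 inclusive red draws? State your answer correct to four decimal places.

0.5840

X ~ Binomial(11, 0.551724); P(3 ≤ X ≤ 6) = Σ C(11,k) p^k (1−p)^(11−k) over k:
  k=3: C(11,3)·0.551724^3·0.448276^8 = 0.045187
  k=4: C(11,4)·0.551724^4·0.448276^7 = 0.111229
  k=5: C(11,5)·0.551724^5·0.448276^6 = 0.191657
  k=6: C(11,6)·0.551724^6·0.448276^5 = 0.235885
Total = 0.583958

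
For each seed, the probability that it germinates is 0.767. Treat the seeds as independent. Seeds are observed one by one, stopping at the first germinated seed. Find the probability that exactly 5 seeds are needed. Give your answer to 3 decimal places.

0.002

Geometric (trials to first success), p = 0.767.
P(Y = 5) = (1−p)^4 · p = 0.0029473 · 0.767 = 0.00226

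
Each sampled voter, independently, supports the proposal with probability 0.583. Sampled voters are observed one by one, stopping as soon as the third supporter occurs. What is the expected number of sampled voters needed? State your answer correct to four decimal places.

5.1458

Y = total sampled voters until the third success; negative binomial with r=3, p=0.583.
E[Y] = r / p = 3 / 0.583 = 5.145798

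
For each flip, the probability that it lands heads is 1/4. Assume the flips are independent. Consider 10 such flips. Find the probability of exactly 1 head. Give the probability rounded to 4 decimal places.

0.1877

X ~ Binomial(n=10, p=0.25).
P(X=1) = C(10,1) · p^1 · (1−p)^9
= 10 · 0.25 · 0.075085 = 0.187712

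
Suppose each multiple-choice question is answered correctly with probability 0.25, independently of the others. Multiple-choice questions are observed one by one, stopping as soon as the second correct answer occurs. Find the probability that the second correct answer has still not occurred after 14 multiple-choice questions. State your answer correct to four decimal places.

Needing more than 14 multiple-choice questions ⇔ fewer than 2 successes in the first 14. With X ~ Binomial(14, 0.25), P(Y > 14) = P(X ≤ 1).
  k=0: C(14,0)·0.25^0·0.75^14 = 0.017818
  k=1: C(14,1)·0.25^1·0.75^13 = 0.083150
P(X ≤ 1) = 0.100968

0.1010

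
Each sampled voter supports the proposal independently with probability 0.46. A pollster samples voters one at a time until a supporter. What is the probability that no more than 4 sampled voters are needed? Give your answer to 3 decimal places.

Y = number of sampled voters to the first success; geometric, p = 0.46.
P(Y ≤ 4) = 1 − (1−p)^4 = 1 − 0.08503 = 0.91497

0.915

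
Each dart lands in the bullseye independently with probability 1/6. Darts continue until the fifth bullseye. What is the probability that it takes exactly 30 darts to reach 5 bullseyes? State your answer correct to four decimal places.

0.0320

Y = trial on which the fifth success occurs; negative binomial, r=5, p=0.166667.
P(Y=30) = C(29,4) · p^5 · (1−p)^25
= 23751 · 0.0001286 · 0.010483 = 0.032018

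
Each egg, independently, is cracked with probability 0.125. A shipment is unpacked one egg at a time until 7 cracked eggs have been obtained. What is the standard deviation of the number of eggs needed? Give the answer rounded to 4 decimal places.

19.7990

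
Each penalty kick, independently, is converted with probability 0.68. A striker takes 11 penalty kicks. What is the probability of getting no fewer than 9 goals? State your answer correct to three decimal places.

X ~ Binomial(11, 0.68); P(X ≥ 9) = Σ C(11,k) p^k (1−p)^(11−k) over k:
  k=9: C(11,9)·0.68^9·0.32^2 = 0.17508
  k=10: C(11,10)·0.68^10·0.32^1 = 0.07441
  k=11: C(11,11)·0.68^11·0.32^0 = 0.01437
Total = 0.26387

0.264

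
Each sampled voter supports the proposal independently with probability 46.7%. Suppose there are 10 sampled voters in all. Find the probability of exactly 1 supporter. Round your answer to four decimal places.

0.0162

X ~ Binomial(n=10, p=0.467).
P(X=1) = C(10,1) · p^1 · (1−p)^9
= 10 · 0.467 · 0.0034717 = 0.016213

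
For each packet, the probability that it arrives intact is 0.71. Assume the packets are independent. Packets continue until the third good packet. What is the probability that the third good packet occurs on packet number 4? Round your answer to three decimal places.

Y = trial on which the third success occurs; negative binomial, r=3, p=0.71.
P(Y=4) = C(3,2) · p^3 · (1−p)^1
= 3 · 0.35791 · 0.29 = 0.31138

0.311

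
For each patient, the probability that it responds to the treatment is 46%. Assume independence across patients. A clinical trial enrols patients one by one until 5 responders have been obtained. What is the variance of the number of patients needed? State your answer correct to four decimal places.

12.7599

Y = total patients until the fifth success; negative binomial with r=5, p=0.46.
Var(Y) = r(1−p)/p² = 5·0.54 / 0.46² = 12.759924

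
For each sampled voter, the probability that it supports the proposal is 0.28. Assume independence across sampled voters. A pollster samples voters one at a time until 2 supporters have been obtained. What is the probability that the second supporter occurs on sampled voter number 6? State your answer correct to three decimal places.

0.105

Y = trial on which the second success occurs; negative binomial, r=2, p=0.28.
P(Y=6) = C(5,1) · p^2 · (1−p)^4
= 5 · 0.0784 · 0.26874 = 0.10535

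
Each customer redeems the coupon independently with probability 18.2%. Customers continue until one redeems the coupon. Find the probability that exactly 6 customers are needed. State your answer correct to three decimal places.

Geometric (trials to first success), p = 0.182.
P(Y = 6) = (1−p)^5 · p = 0.36624 · 0.182 = 0.06666

0.067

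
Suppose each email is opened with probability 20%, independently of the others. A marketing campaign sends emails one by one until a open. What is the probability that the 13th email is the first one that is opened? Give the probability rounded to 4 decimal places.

Geometric (trials to first success), p = 0.20.
P(Y = 13) = (1−p)^12 · p = 0.068719 · 0.20 = 0.013744

0.0137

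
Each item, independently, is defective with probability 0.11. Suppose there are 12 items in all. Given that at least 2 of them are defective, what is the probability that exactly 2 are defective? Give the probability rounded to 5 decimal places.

0.64398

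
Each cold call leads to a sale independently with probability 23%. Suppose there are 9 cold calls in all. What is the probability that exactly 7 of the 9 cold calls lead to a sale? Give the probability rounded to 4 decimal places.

X ~ Binomial(n=9, p=0.23).
P(X=7) = C(9,7) · p^7 · (1−p)^2
= 36 · 3.4048e-05 · 0.5929 = 0.000727

0.0007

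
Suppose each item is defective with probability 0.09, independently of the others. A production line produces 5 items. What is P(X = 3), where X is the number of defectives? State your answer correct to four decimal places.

X ~ Binomial(n=5, p=0.09).
P(X=3) = C(5,3) · p^3 · (1−p)^2
= 10 · 0.000729 · 0.8281 = 0.006037

0.0060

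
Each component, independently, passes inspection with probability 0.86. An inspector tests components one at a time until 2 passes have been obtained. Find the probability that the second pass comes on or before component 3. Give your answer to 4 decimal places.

0.9467

Finishing within 3 components ⇔ at least 2 successes in the first 3. With X ~ Binomial(3, 0.86), P(Y ≤ 3) = 1 − P(X ≤ 1).
  k=0: C(3,0)·0.86^0·0.14^3 = 0.002744
  k=1: C(3,1)·0.86^1·0.14^2 = 0.050568
1 − 0.053312 = 0.946688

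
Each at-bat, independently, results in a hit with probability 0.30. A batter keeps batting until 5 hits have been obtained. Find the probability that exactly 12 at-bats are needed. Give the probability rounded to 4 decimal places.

0.0660

Y = trial on which the fifth success occurs; negative binomial, r=5, p=0.30.
P(Y=12) = C(11,4) · p^5 · (1−p)^7
= 330 · 0.00243 · 0.082354 = 0.066040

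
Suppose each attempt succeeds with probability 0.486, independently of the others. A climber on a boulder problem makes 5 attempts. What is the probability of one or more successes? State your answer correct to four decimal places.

0.9641

P(at least one) = 1 − P(none) = 1 − (1 − 0.486)^5
= 1 − 0.035877 = 0.964123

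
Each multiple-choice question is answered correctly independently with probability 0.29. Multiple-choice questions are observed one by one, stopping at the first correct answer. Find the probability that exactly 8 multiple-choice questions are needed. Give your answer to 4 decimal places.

0.0264

Geometric (trials to first success), p = 0.29.
P(Y = 8) = (1−p)^7 · p = 0.090951 · 0.29 = 0.026376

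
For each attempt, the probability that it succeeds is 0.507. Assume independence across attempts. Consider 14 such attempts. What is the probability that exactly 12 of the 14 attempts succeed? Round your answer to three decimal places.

X ~ Binomial(n=14, p=0.507).
P(X=12) = C(14,12) · p^12 · (1−p)^2
= 91 · 0.00028847 · 0.24305 = 0.00638

0.006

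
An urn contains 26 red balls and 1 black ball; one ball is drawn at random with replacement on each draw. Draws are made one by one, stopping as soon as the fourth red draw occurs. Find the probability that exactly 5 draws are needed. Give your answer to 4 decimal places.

Y = trial on which the fourth success occurs; negative binomial, r=4, p=0.962963.
P(Y=5) = C(4,3) · p^4 · (1−p)^1
= 4 · 0.85988 · 0.037037 = 0.127390

0.1274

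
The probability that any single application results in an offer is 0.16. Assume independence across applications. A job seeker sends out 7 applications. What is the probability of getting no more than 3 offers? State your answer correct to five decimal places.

0.98475

X ~ Binomial(7, 0.16); P(X ≤ 3) = Σ C(7,k) p^k (1−p)^(7−k) over k:
  k=0: C(7,0)·0.16^0·0.84^7 = 0.2950903
  k=1: C(7,1)·0.16^1·0.84^6 = 0.3934538
  k=2: C(7,2)·0.16^2·0.84^5 = 0.2248307
  k=3: C(7,3)·0.16^3·0.84^4 = 0.0713748
Total = 0.9847497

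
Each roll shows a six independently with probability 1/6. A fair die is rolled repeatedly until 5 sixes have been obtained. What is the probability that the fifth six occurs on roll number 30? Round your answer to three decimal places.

0.032

Y = trial on which the fifth success occurs; negative binomial, r=5, p=0.166667.
P(Y=30) = C(29,4) · p^5 · (1−p)^25
= 23751 · 0.0001286 · 0.010483 = 0.03202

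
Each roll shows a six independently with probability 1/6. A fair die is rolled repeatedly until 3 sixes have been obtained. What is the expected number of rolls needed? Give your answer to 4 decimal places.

Y = total rolls until the third success; negative binomial with r=3, p=0.166667.
E[Y] = r / p = 3 / 0.166667 = 18.000000

18.0000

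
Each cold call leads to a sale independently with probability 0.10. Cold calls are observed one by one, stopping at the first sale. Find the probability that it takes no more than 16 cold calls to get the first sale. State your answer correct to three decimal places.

Y = number of cold calls to the first success; geometric, p = 0.10.
P(Y ≤ 16) = 1 − (1−p)^16 = 1 − 0.18530 = 0.81470

0.815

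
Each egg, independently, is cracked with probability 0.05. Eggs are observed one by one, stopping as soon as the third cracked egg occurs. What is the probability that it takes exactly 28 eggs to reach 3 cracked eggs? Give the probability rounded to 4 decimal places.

0.0122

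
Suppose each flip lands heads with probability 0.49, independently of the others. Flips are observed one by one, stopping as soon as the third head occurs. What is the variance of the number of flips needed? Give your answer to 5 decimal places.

6.37234

Y = total flips until the third success; negative binomial with r=3, p=0.49.
Var(Y) = r(1−p)/p² = 3·0.51 / 0.49² = 6.3723449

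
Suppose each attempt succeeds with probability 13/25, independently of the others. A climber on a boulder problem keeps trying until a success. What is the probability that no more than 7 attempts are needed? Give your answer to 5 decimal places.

0.99413

Y = number of attempts to the first success; geometric, p = 0.52.
P(Y ≤ 7) = 1 − (1−p)^7 = 1 − 0.0058707 = 0.9941293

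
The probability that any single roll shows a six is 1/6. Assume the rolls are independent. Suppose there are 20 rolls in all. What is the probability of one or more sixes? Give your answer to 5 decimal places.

0.97392

P(at least one) = 1 − P(none) = 1 − (1 − 0.166667)^20
= 1 − 0.0260841 = 0.9739159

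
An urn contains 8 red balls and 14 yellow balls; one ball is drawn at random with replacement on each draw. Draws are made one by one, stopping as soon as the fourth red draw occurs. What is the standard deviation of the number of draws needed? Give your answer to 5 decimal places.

4.38748

Y = total draws until the fourth success; negative binomial with r=4, p=0.363636.
SD(Y) = √[r(1−p)/p²] = √(19.2500000) = 4.3874822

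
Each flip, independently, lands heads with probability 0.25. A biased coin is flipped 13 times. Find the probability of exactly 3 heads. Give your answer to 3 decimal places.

0.252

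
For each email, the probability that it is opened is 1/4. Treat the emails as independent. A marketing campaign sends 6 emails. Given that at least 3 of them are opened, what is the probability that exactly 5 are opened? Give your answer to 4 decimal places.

0.0259

X ~ Binomial(6, 0.25). Want P(X=5 | X≥3) = P(X=5) / P(X≥3).
P(X=5) = C(6,5)·0.25^5·0.75^1 = 0.004395
P(X≥3) = 1 − 0.177979 − 0.355957 − 0.296631 = 0.169434
Ratio = 0.004395 / 0.169434 = 0.025937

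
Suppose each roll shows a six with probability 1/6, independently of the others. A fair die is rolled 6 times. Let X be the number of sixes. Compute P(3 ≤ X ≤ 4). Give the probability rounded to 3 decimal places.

0.062

X ~ Binomial(6, 0.166667); P(3 ≤ X ≤ 4) = Σ C(6,k) p^k (1−p)^(6−k) over k:
  k=3: C(6,3)·0.166667^3·0.833333^3 = 0.05358
  k=4: C(6,4)·0.166667^4·0.833333^2 = 0.00804
Total = 0.06162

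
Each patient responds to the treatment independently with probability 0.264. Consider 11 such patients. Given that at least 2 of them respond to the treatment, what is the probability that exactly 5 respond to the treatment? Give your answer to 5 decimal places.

0.11343

X ~ Binomial(11, 0.264). Want P(X=5 | X≥2) = P(X=5) / P(X≥2).
P(X=5) = C(11,5)·0.264^5·0.736^6 = 0.0941735
P(X≥2) = 1 − 0.0343286 − 0.1354487 = 0.8302227
Ratio = 0.0941735 / 0.8302227 = 0.1134316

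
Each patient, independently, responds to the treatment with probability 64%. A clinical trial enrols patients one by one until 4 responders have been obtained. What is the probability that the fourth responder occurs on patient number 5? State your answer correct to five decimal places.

0.24159

Y = trial on which the fourth success occurs; negative binomial, r=4, p=0.64.
P(Y=5) = C(4,3) · p^4 · (1−p)^1
= 4 · 0.16777 · 0.36 = 0.2415919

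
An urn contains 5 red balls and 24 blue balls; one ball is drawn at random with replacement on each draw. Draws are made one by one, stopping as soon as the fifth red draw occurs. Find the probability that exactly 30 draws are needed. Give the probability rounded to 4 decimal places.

0.0319

Y = trial on which the fifth success occurs; negative binomial, r=5, p=0.172414.
P(Y=30) = C(29,4) · p^5 · (1−p)^25
= 23751 · 0.00015236 · 0.0088172 = 0.031906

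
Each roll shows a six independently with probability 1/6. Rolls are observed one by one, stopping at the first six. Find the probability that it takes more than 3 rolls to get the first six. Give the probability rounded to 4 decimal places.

Y = number of rolls to the first success; geometric, p = 0.166667.
P(Y > 3) = P(first 3 all fail) = (1−p)^3 = 0.578704

0.5787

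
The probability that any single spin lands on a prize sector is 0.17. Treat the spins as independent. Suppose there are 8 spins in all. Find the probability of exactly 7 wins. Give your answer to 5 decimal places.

0.00003

X ~ Binomial(n=8, p=0.17).
P(X=7) = C(8,7) · p^7 · (1−p)^1
= 8 · 4.1034e-06 · 0.83 = 0.0000272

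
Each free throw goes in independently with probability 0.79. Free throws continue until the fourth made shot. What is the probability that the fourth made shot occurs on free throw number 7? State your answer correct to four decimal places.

Y = trial on which the fourth success occurs; negative binomial, r=4, p=0.79.
P(Y=7) = C(6,3) · p^4 · (1−p)^3
= 20 · 0.3895 · 0.009261 = 0.072143

0.0721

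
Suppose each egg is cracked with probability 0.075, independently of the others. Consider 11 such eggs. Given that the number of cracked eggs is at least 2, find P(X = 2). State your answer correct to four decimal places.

X ~ Binomial(11, 0.075). Want P(X=2 | X≥2) = P(X=2) / P(X≥2).
P(X=2) = C(11,2)·0.075^2·0.925^9 = 0.153377
P(X≥2) = 1 − 0.424189 − 0.378330 = 0.197481
Ratio = 0.153377 / 0.197481 = 0.776669

0.7767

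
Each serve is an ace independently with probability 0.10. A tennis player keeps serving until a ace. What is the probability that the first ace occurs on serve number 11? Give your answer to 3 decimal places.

0.035

Geometric (trials to first success), p = 0.10.
P(Y = 11) = (1−p)^10 · p = 0.34868 · 0.10 = 0.03487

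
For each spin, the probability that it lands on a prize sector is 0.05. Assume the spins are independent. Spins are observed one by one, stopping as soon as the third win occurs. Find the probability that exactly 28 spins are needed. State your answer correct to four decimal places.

0.0122

Y = trial on which the third success occurs; negative binomial, r=3, p=0.05.
P(Y=28) = C(27,2) · p^3 · (1−p)^25
= 351 · 0.000125 · 0.27739 = 0.012170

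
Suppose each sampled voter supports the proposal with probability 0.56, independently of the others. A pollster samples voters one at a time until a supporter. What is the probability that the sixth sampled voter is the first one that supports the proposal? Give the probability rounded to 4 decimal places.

0.0092

Geometric (trials to first success), p = 0.56.
P(Y = 6) = (1−p)^5 · p = 0.016492 · 0.56 = 0.009235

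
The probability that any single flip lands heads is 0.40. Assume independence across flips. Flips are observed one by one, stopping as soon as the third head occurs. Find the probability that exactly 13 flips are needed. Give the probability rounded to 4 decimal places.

Y = trial on which the third success occurs; negative binomial, r=3, p=0.40.
P(Y=13) = C(12,2) · p^3 · (1−p)^10
= 66 · 0.064 · 0.0060466 = 0.025541

0.0255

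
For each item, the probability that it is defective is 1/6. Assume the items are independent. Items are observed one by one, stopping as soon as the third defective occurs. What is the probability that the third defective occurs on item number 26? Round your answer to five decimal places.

0.02097

Y = trial on which the third success occurs; negative binomial, r=3, p=0.166667.
P(Y=26) = C(25,2) · p^3 · (1−p)^23
= 300 · 0.0046296 · 0.015095 = 0.0209652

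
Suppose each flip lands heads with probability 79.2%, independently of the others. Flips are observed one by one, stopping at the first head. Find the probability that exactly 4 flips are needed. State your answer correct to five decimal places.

0.00713

Geometric (trials to first success), p = 0.792.
P(Y = 4) = (1−p)^3 · p = 0.0089989 · 0.792 = 0.0071271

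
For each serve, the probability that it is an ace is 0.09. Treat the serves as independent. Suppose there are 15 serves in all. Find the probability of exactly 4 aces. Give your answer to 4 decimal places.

X ~ Binomial(n=15, p=0.09).
P(X=4) = C(15,4) · p^4 · (1−p)^11
= 1365 · 6.561e-05 · 0.35437 = 0.031736

0.0317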